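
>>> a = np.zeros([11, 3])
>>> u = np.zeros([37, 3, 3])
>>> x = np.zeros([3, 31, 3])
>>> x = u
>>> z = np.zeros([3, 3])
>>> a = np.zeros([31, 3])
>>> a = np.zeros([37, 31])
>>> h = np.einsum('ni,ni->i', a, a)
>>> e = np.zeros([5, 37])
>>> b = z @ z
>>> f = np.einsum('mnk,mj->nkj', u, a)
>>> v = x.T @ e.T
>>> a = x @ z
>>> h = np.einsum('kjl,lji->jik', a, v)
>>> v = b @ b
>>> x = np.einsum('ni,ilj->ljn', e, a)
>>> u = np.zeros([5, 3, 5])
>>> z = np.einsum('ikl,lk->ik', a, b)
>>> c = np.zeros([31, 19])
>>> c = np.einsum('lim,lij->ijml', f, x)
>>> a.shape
(37, 3, 3)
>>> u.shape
(5, 3, 5)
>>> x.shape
(3, 3, 5)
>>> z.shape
(37, 3)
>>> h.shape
(3, 5, 37)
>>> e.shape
(5, 37)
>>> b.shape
(3, 3)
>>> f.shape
(3, 3, 31)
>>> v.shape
(3, 3)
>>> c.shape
(3, 5, 31, 3)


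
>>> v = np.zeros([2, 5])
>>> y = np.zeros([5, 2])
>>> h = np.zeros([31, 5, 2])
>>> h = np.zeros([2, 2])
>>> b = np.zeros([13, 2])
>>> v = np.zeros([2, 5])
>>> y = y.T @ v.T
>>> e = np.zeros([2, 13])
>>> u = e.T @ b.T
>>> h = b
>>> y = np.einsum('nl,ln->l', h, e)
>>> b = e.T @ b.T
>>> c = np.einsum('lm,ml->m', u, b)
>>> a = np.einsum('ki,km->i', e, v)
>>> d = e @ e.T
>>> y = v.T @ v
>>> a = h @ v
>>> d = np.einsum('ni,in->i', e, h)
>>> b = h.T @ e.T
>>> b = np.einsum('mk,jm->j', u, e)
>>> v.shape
(2, 5)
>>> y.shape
(5, 5)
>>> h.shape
(13, 2)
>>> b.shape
(2,)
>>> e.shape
(2, 13)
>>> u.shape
(13, 13)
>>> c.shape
(13,)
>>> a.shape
(13, 5)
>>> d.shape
(13,)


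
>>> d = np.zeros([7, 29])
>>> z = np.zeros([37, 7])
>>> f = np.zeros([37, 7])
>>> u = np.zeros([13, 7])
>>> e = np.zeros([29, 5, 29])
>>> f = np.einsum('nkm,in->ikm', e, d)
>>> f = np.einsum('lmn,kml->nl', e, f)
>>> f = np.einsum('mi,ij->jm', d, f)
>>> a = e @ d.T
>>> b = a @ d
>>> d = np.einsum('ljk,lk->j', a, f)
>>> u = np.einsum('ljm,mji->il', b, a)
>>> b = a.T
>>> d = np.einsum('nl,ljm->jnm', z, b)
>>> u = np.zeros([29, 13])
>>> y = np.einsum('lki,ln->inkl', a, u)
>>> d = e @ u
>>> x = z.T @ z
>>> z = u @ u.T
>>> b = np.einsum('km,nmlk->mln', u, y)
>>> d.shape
(29, 5, 13)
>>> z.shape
(29, 29)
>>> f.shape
(29, 7)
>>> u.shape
(29, 13)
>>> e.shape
(29, 5, 29)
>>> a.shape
(29, 5, 7)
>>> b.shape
(13, 5, 7)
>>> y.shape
(7, 13, 5, 29)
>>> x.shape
(7, 7)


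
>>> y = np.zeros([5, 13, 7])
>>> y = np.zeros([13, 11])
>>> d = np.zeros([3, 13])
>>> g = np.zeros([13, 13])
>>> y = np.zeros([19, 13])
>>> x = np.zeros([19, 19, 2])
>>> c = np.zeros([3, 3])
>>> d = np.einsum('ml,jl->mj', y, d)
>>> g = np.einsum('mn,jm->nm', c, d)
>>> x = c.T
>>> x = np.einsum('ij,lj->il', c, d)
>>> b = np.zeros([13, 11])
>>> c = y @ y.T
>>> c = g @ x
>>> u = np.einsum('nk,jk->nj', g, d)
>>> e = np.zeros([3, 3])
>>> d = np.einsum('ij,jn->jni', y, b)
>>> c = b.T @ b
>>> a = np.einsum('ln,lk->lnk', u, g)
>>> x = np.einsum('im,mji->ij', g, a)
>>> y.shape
(19, 13)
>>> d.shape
(13, 11, 19)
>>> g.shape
(3, 3)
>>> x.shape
(3, 19)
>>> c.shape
(11, 11)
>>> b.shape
(13, 11)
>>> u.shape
(3, 19)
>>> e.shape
(3, 3)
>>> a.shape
(3, 19, 3)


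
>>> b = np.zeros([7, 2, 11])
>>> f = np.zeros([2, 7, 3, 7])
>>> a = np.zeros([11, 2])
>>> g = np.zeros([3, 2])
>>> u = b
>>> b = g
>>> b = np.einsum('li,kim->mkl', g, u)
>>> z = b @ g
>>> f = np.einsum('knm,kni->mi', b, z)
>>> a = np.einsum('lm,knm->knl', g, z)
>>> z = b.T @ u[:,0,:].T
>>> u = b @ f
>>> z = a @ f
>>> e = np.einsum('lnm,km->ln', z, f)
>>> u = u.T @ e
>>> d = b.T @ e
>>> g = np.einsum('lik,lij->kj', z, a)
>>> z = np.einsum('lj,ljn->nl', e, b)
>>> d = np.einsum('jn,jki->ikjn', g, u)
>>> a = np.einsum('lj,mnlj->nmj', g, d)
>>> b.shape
(11, 7, 3)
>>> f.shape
(3, 2)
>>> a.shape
(7, 7, 3)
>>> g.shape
(2, 3)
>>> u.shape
(2, 7, 7)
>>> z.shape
(3, 11)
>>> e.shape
(11, 7)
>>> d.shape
(7, 7, 2, 3)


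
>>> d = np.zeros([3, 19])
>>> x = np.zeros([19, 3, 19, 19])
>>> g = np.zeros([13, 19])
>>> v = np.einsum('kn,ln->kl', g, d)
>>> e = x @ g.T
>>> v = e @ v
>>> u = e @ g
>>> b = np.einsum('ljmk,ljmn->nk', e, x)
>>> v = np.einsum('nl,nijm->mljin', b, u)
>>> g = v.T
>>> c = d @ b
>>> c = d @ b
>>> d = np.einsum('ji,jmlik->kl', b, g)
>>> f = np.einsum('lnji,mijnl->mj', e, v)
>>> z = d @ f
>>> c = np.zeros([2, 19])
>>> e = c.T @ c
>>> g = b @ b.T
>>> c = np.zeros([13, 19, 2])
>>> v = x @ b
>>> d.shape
(19, 19)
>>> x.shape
(19, 3, 19, 19)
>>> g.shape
(19, 19)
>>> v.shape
(19, 3, 19, 13)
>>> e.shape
(19, 19)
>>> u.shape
(19, 3, 19, 19)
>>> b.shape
(19, 13)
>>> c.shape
(13, 19, 2)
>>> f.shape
(19, 19)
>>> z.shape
(19, 19)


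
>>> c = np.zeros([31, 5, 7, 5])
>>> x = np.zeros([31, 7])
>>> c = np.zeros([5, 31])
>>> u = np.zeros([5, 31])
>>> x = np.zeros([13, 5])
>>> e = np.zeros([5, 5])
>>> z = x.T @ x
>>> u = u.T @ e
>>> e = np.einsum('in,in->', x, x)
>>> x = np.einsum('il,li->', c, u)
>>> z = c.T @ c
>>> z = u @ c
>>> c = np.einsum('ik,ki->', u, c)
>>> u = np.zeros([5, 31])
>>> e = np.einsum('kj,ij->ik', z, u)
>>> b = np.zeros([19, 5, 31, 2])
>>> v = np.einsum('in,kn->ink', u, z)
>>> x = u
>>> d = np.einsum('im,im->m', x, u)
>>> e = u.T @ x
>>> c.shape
()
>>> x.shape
(5, 31)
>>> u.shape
(5, 31)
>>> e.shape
(31, 31)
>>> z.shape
(31, 31)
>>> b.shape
(19, 5, 31, 2)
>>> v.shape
(5, 31, 31)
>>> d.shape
(31,)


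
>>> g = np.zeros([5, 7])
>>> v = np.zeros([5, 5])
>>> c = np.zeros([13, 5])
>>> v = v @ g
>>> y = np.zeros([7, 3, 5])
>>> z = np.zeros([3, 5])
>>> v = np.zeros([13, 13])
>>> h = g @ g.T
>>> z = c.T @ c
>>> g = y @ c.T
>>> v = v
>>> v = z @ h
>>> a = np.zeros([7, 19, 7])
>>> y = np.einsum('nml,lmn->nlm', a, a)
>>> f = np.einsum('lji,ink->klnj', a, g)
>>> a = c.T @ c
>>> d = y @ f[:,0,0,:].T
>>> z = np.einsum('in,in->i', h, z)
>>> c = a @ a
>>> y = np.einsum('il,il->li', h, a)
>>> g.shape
(7, 3, 13)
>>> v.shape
(5, 5)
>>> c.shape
(5, 5)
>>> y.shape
(5, 5)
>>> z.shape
(5,)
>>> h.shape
(5, 5)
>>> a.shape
(5, 5)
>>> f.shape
(13, 7, 3, 19)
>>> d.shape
(7, 7, 13)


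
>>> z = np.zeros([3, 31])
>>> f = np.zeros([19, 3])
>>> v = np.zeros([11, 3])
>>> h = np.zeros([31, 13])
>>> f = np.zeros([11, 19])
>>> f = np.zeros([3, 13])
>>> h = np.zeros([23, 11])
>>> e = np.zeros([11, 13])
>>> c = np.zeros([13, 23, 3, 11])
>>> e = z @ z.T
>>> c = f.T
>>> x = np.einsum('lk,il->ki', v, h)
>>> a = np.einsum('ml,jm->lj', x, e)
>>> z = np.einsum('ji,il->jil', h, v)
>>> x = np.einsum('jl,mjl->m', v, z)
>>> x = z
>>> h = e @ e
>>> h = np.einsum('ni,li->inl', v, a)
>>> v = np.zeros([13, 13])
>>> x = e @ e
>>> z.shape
(23, 11, 3)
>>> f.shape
(3, 13)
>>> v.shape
(13, 13)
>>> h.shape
(3, 11, 23)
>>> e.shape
(3, 3)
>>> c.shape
(13, 3)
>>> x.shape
(3, 3)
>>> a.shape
(23, 3)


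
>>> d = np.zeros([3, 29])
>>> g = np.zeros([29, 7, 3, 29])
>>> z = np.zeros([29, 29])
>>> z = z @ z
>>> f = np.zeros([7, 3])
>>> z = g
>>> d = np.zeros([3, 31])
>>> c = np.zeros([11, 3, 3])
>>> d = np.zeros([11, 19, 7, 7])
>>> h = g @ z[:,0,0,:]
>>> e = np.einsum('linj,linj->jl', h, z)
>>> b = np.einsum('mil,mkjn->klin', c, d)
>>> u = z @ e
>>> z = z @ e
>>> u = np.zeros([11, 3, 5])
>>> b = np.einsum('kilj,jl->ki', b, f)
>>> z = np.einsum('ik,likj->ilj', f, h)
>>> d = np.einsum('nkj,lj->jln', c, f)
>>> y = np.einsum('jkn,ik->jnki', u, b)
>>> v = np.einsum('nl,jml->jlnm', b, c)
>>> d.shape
(3, 7, 11)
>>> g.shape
(29, 7, 3, 29)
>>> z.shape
(7, 29, 29)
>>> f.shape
(7, 3)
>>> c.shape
(11, 3, 3)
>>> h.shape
(29, 7, 3, 29)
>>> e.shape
(29, 29)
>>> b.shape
(19, 3)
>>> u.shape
(11, 3, 5)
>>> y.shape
(11, 5, 3, 19)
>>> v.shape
(11, 3, 19, 3)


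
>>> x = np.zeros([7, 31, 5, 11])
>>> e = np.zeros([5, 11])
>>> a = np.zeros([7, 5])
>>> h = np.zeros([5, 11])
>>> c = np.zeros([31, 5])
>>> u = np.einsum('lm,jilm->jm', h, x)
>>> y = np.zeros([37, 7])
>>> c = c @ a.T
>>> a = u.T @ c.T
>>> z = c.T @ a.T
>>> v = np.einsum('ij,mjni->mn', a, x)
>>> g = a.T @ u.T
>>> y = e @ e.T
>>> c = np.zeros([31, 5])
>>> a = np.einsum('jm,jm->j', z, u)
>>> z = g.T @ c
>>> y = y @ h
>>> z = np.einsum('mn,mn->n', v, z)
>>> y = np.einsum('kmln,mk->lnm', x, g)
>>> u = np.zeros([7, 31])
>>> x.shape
(7, 31, 5, 11)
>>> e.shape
(5, 11)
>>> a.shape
(7,)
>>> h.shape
(5, 11)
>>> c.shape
(31, 5)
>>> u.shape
(7, 31)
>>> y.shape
(5, 11, 31)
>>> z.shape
(5,)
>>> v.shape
(7, 5)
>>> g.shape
(31, 7)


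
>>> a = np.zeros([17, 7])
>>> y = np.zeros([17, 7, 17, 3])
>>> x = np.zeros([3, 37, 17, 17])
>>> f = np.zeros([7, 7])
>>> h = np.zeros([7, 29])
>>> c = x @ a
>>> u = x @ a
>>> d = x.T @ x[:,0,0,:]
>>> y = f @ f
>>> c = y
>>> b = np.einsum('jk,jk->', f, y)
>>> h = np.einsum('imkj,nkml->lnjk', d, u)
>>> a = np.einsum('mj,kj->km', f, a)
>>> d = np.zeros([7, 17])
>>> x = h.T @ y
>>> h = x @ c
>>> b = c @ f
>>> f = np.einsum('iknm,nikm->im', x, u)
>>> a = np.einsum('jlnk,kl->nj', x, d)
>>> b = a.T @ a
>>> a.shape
(3, 37)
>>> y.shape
(7, 7)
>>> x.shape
(37, 17, 3, 7)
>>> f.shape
(37, 7)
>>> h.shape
(37, 17, 3, 7)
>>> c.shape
(7, 7)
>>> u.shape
(3, 37, 17, 7)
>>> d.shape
(7, 17)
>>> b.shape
(37, 37)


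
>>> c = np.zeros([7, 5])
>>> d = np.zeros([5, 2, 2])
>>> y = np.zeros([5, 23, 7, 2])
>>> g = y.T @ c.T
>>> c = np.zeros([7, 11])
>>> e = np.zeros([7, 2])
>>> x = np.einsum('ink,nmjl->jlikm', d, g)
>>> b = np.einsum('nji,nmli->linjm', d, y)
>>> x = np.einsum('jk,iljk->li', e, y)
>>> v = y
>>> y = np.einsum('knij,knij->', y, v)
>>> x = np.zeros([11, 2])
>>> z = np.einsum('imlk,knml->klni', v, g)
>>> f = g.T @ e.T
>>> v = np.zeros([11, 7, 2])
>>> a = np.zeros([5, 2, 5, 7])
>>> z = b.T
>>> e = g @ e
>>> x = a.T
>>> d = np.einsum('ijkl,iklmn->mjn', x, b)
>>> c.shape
(7, 11)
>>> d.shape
(2, 5, 23)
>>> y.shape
()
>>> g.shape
(2, 7, 23, 7)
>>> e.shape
(2, 7, 23, 2)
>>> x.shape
(7, 5, 2, 5)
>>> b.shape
(7, 2, 5, 2, 23)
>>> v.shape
(11, 7, 2)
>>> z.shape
(23, 2, 5, 2, 7)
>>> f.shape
(7, 23, 7, 7)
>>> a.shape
(5, 2, 5, 7)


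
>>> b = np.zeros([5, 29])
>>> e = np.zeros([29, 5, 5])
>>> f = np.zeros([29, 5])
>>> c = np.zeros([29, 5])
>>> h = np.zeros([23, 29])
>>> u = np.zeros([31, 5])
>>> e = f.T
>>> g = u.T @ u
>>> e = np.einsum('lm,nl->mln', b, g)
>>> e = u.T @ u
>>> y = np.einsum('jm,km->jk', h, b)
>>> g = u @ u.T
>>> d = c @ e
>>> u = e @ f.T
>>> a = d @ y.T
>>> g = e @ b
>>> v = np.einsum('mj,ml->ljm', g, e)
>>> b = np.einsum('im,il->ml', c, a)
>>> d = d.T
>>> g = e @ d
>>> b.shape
(5, 23)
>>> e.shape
(5, 5)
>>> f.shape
(29, 5)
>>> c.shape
(29, 5)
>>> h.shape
(23, 29)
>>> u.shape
(5, 29)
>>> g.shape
(5, 29)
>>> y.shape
(23, 5)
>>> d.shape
(5, 29)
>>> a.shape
(29, 23)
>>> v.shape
(5, 29, 5)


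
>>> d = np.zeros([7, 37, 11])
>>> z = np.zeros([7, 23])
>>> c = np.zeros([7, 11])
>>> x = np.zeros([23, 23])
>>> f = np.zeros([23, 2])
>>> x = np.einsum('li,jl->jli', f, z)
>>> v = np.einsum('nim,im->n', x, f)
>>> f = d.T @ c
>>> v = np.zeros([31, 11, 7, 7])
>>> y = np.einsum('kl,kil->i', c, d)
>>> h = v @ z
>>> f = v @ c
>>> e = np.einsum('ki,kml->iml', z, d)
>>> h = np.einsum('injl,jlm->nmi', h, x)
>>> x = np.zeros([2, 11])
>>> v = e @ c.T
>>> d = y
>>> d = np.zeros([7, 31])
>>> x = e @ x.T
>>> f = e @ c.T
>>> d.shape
(7, 31)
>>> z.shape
(7, 23)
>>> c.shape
(7, 11)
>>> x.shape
(23, 37, 2)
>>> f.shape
(23, 37, 7)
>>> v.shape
(23, 37, 7)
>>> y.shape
(37,)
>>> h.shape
(11, 2, 31)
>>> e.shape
(23, 37, 11)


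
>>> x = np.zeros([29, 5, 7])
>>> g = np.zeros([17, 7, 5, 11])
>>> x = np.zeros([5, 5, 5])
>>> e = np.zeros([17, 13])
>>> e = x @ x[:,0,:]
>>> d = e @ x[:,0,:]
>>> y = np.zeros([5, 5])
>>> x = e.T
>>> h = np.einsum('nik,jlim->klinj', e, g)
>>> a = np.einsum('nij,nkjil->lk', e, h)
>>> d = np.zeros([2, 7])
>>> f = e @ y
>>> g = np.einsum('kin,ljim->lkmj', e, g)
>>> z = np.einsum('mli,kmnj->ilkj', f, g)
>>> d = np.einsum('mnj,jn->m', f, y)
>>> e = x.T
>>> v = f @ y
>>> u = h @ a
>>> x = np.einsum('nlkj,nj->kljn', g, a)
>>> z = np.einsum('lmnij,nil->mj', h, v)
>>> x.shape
(11, 5, 7, 17)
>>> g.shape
(17, 5, 11, 7)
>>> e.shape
(5, 5, 5)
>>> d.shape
(5,)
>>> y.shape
(5, 5)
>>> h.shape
(5, 7, 5, 5, 17)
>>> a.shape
(17, 7)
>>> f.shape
(5, 5, 5)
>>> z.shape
(7, 17)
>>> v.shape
(5, 5, 5)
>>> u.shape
(5, 7, 5, 5, 7)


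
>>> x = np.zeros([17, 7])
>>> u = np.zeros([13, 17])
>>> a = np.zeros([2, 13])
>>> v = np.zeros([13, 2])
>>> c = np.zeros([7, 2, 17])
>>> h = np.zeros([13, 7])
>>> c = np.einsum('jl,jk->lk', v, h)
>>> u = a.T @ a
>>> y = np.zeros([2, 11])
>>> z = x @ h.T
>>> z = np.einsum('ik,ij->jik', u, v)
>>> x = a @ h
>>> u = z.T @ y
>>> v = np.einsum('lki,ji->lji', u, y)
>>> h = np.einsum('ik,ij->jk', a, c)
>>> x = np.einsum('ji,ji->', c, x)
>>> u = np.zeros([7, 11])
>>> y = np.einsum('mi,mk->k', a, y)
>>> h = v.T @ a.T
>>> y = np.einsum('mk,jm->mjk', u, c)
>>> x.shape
()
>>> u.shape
(7, 11)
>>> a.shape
(2, 13)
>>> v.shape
(13, 2, 11)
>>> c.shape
(2, 7)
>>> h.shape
(11, 2, 2)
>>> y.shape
(7, 2, 11)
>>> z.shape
(2, 13, 13)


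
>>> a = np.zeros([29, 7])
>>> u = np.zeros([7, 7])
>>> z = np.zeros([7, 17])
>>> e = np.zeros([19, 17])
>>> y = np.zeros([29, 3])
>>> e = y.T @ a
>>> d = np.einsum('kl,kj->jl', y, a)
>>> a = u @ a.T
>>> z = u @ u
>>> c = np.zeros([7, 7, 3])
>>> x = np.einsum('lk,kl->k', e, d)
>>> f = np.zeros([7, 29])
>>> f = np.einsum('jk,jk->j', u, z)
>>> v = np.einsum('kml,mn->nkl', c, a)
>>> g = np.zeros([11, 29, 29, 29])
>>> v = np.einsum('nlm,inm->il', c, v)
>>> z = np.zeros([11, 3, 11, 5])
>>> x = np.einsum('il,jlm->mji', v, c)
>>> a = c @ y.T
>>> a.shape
(7, 7, 29)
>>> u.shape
(7, 7)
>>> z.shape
(11, 3, 11, 5)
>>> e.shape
(3, 7)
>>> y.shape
(29, 3)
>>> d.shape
(7, 3)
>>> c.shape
(7, 7, 3)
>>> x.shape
(3, 7, 29)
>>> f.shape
(7,)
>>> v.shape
(29, 7)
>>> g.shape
(11, 29, 29, 29)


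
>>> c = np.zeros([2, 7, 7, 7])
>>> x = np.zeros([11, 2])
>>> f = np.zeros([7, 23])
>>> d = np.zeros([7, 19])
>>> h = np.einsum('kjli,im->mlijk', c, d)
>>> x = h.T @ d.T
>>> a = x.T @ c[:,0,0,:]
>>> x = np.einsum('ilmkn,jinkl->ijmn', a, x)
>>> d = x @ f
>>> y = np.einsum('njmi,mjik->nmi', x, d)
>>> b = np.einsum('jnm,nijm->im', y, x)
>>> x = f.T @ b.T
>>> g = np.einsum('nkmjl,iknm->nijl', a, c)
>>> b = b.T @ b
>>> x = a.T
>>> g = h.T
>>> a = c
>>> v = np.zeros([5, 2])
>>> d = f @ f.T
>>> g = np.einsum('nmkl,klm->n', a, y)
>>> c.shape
(2, 7, 7, 7)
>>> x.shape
(7, 7, 7, 7, 7)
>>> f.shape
(7, 23)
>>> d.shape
(7, 7)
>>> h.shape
(19, 7, 7, 7, 2)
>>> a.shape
(2, 7, 7, 7)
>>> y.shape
(7, 7, 7)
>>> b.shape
(7, 7)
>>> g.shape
(2,)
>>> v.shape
(5, 2)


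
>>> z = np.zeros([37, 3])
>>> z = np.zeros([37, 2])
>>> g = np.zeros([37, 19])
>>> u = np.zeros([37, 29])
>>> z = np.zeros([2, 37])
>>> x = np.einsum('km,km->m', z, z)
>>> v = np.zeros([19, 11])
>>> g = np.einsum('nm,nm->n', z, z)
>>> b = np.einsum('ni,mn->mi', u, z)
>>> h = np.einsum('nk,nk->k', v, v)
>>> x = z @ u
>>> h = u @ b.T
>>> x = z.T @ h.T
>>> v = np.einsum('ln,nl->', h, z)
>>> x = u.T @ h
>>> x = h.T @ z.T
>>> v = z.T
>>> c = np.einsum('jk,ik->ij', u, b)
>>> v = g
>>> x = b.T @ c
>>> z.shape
(2, 37)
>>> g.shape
(2,)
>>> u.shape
(37, 29)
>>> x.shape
(29, 37)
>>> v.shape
(2,)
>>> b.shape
(2, 29)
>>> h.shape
(37, 2)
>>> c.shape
(2, 37)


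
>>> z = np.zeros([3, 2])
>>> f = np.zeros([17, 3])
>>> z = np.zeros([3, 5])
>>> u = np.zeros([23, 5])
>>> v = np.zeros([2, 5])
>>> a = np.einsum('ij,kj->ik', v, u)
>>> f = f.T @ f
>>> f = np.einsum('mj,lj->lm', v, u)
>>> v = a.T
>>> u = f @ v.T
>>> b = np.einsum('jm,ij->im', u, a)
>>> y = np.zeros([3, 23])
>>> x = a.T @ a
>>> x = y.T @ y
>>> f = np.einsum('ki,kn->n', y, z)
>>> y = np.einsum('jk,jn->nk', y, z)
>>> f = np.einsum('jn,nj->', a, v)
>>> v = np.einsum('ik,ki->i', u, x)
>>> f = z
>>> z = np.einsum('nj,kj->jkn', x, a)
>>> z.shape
(23, 2, 23)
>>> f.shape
(3, 5)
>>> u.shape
(23, 23)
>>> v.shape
(23,)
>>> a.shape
(2, 23)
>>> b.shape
(2, 23)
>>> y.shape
(5, 23)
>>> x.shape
(23, 23)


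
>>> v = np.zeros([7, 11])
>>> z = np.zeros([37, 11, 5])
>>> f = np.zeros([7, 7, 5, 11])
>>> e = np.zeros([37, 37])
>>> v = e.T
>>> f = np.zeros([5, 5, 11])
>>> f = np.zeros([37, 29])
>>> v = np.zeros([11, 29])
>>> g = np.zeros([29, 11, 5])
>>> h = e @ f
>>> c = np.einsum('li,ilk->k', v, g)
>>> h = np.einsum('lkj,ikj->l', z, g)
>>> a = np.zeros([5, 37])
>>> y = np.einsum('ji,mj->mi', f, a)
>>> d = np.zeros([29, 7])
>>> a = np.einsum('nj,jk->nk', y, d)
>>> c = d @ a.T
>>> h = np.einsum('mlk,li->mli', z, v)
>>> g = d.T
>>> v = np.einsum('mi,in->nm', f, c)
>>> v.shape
(5, 37)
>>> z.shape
(37, 11, 5)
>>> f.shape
(37, 29)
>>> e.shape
(37, 37)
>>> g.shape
(7, 29)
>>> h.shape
(37, 11, 29)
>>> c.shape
(29, 5)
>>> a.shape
(5, 7)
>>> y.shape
(5, 29)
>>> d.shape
(29, 7)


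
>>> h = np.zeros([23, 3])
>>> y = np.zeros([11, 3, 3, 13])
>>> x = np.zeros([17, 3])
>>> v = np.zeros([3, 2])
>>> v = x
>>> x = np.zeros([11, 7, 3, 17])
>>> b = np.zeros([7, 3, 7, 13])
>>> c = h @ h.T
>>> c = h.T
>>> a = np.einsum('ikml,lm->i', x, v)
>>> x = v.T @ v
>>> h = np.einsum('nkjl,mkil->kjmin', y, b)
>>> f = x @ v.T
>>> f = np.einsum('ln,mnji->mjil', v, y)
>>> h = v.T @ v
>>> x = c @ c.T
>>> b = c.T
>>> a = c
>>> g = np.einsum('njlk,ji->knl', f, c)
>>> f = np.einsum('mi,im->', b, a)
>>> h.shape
(3, 3)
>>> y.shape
(11, 3, 3, 13)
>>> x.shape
(3, 3)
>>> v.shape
(17, 3)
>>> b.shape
(23, 3)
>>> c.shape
(3, 23)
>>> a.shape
(3, 23)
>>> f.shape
()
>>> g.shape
(17, 11, 13)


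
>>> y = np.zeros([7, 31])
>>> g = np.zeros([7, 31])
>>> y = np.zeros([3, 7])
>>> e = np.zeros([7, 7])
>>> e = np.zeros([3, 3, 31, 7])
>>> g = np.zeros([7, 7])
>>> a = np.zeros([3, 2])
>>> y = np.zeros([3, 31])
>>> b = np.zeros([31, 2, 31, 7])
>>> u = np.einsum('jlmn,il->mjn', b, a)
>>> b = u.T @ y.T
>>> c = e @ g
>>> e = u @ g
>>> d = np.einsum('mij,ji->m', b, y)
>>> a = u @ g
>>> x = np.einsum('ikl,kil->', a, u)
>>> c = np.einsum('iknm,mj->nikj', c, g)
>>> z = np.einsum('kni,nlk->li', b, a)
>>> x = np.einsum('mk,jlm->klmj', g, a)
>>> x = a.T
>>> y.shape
(3, 31)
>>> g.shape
(7, 7)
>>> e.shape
(31, 31, 7)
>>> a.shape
(31, 31, 7)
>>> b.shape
(7, 31, 3)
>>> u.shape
(31, 31, 7)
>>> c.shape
(31, 3, 3, 7)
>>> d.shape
(7,)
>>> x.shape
(7, 31, 31)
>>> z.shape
(31, 3)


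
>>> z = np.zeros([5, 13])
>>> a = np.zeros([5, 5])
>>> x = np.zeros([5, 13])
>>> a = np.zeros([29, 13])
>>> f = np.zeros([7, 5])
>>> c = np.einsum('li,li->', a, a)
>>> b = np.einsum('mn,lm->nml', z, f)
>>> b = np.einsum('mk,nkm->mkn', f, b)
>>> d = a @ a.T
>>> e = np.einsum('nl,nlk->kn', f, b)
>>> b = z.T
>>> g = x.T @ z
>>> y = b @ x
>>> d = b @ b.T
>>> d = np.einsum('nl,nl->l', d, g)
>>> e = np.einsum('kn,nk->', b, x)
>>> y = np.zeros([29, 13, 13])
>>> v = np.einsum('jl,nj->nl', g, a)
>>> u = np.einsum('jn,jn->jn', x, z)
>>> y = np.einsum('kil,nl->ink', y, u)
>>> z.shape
(5, 13)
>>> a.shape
(29, 13)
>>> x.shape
(5, 13)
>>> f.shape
(7, 5)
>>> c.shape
()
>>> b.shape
(13, 5)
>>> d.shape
(13,)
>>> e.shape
()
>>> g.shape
(13, 13)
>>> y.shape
(13, 5, 29)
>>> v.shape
(29, 13)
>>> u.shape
(5, 13)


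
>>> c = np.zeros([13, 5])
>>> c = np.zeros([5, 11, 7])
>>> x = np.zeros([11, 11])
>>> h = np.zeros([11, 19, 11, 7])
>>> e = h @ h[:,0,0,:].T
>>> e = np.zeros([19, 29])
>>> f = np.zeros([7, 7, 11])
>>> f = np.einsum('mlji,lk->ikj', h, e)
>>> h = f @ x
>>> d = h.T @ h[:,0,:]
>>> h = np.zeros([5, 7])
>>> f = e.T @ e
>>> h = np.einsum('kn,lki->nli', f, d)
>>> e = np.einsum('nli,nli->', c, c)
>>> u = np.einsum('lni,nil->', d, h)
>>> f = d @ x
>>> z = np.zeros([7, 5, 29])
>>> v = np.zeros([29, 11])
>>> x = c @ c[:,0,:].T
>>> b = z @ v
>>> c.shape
(5, 11, 7)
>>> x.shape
(5, 11, 5)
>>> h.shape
(29, 11, 11)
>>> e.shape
()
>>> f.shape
(11, 29, 11)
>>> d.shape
(11, 29, 11)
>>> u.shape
()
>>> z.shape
(7, 5, 29)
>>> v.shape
(29, 11)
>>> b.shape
(7, 5, 11)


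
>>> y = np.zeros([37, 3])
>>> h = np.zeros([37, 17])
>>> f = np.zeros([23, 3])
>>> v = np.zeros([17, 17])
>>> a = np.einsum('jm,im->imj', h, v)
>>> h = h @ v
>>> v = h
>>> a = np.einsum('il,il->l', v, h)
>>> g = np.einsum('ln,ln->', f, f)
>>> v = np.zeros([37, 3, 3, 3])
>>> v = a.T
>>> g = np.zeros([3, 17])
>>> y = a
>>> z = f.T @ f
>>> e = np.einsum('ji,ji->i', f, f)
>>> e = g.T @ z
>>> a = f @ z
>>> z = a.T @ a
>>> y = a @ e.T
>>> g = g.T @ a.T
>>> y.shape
(23, 17)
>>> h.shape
(37, 17)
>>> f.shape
(23, 3)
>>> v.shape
(17,)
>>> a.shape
(23, 3)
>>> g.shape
(17, 23)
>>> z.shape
(3, 3)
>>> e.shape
(17, 3)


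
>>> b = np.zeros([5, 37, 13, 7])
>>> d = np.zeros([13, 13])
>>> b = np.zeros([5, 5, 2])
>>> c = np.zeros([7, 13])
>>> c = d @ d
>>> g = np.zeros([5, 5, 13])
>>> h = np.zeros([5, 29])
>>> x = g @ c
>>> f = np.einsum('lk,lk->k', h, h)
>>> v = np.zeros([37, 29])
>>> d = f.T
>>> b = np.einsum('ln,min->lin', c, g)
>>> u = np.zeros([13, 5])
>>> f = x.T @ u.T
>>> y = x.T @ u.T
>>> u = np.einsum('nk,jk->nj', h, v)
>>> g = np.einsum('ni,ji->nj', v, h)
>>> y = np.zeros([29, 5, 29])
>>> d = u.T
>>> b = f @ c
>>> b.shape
(13, 5, 13)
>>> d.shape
(37, 5)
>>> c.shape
(13, 13)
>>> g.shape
(37, 5)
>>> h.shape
(5, 29)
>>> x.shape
(5, 5, 13)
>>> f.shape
(13, 5, 13)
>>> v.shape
(37, 29)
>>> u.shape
(5, 37)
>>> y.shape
(29, 5, 29)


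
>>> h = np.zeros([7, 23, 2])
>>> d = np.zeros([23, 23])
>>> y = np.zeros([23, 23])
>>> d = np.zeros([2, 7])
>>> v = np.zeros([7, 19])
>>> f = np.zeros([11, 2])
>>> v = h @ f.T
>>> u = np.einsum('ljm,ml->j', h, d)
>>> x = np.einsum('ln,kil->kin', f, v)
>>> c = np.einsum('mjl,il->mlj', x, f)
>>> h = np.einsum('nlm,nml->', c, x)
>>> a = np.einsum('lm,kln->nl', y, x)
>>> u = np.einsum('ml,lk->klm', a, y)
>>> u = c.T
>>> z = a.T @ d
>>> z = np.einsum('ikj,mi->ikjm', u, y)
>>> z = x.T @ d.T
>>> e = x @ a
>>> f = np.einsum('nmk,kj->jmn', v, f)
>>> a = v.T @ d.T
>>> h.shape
()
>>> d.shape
(2, 7)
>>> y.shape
(23, 23)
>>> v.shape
(7, 23, 11)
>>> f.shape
(2, 23, 7)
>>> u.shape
(23, 2, 7)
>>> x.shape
(7, 23, 2)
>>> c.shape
(7, 2, 23)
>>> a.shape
(11, 23, 2)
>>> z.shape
(2, 23, 2)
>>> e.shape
(7, 23, 23)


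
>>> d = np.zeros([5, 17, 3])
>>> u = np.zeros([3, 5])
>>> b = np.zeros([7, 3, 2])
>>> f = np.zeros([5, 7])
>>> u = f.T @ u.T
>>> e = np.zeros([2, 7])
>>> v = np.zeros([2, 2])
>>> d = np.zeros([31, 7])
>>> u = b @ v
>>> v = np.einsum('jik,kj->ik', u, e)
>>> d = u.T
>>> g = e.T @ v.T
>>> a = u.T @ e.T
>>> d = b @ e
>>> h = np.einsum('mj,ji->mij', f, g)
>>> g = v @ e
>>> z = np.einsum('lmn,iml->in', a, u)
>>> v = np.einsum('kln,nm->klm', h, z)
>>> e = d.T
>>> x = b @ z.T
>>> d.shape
(7, 3, 7)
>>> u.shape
(7, 3, 2)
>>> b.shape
(7, 3, 2)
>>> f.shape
(5, 7)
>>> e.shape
(7, 3, 7)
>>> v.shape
(5, 3, 2)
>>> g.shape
(3, 7)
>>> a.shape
(2, 3, 2)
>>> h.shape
(5, 3, 7)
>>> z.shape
(7, 2)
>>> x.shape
(7, 3, 7)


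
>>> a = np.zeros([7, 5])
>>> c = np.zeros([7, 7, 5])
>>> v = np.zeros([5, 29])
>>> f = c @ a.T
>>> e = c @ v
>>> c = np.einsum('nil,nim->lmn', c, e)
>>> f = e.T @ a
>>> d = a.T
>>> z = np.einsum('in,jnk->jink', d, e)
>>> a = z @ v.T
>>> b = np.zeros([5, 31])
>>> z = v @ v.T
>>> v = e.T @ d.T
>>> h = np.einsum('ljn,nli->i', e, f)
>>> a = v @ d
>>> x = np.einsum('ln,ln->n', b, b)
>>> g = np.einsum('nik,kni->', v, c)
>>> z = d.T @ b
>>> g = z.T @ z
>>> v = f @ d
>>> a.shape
(29, 7, 7)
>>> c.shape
(5, 29, 7)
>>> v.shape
(29, 7, 7)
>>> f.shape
(29, 7, 5)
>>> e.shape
(7, 7, 29)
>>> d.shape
(5, 7)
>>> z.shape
(7, 31)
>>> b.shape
(5, 31)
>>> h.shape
(5,)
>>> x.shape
(31,)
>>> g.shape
(31, 31)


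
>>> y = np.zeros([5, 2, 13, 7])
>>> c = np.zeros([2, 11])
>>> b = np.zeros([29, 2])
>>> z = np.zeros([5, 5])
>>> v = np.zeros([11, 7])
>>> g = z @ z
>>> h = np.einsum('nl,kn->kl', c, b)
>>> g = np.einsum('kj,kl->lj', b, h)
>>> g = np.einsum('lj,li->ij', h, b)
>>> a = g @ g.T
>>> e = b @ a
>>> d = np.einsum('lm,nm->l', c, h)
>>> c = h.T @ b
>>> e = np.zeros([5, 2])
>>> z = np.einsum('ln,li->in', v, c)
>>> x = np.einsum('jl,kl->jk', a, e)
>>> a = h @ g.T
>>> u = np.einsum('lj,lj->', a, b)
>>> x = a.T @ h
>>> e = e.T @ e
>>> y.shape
(5, 2, 13, 7)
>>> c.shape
(11, 2)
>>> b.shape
(29, 2)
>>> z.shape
(2, 7)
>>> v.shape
(11, 7)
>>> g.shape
(2, 11)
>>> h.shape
(29, 11)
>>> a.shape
(29, 2)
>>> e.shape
(2, 2)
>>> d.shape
(2,)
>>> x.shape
(2, 11)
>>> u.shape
()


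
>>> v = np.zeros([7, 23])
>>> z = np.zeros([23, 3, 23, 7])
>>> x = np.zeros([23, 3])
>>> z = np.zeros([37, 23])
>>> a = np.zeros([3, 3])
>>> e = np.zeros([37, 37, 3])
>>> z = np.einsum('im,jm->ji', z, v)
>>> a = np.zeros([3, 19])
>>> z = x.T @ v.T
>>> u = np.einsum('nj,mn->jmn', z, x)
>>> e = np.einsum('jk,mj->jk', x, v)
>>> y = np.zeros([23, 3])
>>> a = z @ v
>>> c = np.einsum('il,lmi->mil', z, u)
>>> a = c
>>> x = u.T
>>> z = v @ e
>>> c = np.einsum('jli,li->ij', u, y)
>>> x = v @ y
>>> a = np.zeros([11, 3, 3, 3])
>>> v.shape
(7, 23)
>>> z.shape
(7, 3)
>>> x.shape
(7, 3)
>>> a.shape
(11, 3, 3, 3)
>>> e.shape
(23, 3)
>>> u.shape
(7, 23, 3)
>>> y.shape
(23, 3)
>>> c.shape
(3, 7)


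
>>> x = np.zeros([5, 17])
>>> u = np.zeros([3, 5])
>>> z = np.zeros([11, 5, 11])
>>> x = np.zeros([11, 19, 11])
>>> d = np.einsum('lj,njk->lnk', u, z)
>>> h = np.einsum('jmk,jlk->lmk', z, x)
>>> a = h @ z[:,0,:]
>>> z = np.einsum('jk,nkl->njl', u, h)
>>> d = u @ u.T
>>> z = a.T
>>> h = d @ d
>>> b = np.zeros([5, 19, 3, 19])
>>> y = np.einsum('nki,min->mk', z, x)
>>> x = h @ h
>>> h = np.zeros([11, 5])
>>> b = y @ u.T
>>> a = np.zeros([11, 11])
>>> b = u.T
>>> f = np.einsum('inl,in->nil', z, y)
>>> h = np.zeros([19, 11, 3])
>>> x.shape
(3, 3)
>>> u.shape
(3, 5)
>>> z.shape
(11, 5, 19)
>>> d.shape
(3, 3)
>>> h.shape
(19, 11, 3)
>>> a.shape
(11, 11)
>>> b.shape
(5, 3)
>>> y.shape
(11, 5)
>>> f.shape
(5, 11, 19)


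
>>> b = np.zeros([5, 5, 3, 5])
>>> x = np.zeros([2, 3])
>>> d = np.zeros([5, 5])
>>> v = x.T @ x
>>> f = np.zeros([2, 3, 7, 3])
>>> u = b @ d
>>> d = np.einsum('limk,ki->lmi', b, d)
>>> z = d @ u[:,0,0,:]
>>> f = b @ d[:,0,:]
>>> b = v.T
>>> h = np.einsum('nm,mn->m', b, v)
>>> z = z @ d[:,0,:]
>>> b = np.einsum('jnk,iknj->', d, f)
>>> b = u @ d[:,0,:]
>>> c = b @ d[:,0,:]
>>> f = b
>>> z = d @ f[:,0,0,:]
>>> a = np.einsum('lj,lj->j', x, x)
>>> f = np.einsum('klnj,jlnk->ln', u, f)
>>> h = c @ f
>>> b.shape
(5, 5, 3, 5)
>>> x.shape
(2, 3)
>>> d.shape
(5, 3, 5)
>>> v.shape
(3, 3)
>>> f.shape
(5, 3)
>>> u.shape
(5, 5, 3, 5)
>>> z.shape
(5, 3, 5)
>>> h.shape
(5, 5, 3, 3)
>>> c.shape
(5, 5, 3, 5)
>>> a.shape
(3,)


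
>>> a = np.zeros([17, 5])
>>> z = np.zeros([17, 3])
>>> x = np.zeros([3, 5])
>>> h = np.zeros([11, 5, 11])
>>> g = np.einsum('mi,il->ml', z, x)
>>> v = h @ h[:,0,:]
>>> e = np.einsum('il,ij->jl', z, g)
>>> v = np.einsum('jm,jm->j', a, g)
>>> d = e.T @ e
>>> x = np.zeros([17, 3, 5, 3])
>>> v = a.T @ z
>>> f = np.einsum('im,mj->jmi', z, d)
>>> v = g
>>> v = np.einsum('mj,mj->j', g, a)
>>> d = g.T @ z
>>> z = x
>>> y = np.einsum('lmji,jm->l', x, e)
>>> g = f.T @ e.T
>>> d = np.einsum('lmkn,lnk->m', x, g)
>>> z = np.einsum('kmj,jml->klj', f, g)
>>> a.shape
(17, 5)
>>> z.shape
(3, 5, 17)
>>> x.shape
(17, 3, 5, 3)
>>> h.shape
(11, 5, 11)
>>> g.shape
(17, 3, 5)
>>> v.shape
(5,)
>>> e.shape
(5, 3)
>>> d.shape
(3,)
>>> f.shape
(3, 3, 17)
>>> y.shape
(17,)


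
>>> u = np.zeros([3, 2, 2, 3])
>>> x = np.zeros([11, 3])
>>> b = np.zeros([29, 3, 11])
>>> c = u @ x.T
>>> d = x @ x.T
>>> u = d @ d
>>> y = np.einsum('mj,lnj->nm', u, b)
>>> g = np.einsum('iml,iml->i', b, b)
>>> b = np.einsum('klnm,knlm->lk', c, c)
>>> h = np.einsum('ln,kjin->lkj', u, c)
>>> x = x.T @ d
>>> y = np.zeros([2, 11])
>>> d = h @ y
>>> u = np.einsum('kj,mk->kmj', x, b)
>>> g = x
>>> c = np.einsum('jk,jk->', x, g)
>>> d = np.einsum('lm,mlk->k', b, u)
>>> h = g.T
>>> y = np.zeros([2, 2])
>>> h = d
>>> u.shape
(3, 2, 11)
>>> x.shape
(3, 11)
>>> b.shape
(2, 3)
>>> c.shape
()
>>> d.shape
(11,)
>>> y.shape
(2, 2)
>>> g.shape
(3, 11)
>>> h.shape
(11,)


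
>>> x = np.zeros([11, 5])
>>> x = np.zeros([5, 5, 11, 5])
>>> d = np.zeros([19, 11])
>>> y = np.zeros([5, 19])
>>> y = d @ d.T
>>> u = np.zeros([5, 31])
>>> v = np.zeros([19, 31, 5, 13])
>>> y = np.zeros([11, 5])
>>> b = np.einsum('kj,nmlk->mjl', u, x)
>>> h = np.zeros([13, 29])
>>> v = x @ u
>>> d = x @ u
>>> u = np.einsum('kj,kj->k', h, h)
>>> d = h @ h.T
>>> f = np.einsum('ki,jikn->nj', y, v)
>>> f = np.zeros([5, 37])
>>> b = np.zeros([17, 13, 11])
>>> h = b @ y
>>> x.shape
(5, 5, 11, 5)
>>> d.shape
(13, 13)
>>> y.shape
(11, 5)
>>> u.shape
(13,)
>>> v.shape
(5, 5, 11, 31)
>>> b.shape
(17, 13, 11)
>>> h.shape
(17, 13, 5)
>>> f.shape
(5, 37)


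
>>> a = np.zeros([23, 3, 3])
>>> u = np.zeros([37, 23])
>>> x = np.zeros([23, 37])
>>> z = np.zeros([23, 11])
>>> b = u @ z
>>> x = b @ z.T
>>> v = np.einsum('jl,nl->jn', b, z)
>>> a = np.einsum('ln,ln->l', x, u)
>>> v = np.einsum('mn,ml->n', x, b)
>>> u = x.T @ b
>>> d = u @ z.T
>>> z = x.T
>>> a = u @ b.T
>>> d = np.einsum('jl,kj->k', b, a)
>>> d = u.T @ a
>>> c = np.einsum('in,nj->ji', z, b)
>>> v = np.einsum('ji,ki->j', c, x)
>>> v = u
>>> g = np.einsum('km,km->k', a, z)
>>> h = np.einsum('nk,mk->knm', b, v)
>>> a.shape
(23, 37)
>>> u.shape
(23, 11)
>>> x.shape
(37, 23)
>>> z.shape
(23, 37)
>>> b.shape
(37, 11)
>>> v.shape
(23, 11)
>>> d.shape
(11, 37)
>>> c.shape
(11, 23)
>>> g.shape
(23,)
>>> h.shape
(11, 37, 23)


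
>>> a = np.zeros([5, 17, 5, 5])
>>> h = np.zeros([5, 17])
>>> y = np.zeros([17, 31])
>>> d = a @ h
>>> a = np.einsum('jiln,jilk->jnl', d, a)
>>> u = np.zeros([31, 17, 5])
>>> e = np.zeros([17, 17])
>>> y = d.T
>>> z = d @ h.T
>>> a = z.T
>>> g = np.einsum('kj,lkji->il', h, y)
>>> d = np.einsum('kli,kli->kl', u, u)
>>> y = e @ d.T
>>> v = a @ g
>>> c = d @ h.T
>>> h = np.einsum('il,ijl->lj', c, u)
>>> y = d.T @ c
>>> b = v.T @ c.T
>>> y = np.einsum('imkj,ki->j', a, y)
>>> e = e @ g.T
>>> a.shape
(5, 5, 17, 5)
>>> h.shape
(5, 17)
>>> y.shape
(5,)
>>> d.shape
(31, 17)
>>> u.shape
(31, 17, 5)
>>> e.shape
(17, 5)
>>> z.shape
(5, 17, 5, 5)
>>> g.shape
(5, 17)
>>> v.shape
(5, 5, 17, 17)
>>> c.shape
(31, 5)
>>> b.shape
(17, 17, 5, 31)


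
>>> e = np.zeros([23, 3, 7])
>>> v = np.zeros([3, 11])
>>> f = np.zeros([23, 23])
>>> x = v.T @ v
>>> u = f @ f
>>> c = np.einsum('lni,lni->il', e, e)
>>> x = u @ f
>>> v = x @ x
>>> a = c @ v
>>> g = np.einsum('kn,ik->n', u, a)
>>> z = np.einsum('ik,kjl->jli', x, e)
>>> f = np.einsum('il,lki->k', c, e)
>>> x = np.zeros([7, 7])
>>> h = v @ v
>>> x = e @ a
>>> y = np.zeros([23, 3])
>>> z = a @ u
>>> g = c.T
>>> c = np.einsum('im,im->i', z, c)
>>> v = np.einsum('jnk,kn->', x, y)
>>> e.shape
(23, 3, 7)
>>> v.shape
()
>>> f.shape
(3,)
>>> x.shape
(23, 3, 23)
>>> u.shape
(23, 23)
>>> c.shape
(7,)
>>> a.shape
(7, 23)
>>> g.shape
(23, 7)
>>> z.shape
(7, 23)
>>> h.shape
(23, 23)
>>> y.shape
(23, 3)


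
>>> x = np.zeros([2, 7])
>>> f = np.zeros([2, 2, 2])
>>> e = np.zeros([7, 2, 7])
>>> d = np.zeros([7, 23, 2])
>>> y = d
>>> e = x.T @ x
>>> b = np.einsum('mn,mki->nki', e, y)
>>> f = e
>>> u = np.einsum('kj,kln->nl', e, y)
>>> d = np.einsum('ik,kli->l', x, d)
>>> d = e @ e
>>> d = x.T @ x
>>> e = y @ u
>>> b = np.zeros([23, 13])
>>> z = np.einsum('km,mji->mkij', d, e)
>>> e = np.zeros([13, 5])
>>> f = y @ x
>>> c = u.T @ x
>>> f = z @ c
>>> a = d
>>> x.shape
(2, 7)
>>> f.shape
(7, 7, 23, 7)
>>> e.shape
(13, 5)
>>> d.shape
(7, 7)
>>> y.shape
(7, 23, 2)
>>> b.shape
(23, 13)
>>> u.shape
(2, 23)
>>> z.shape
(7, 7, 23, 23)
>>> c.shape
(23, 7)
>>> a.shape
(7, 7)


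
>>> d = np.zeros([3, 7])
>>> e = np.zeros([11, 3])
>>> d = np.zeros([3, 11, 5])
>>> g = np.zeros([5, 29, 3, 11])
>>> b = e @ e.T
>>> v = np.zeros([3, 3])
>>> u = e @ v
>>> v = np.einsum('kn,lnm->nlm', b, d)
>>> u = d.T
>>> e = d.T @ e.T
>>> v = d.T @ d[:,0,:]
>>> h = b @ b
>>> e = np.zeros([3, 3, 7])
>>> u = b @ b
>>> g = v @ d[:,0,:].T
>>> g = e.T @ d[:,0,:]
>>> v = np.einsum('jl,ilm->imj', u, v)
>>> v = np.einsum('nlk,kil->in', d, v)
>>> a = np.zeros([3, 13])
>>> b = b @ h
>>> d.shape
(3, 11, 5)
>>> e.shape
(3, 3, 7)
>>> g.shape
(7, 3, 5)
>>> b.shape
(11, 11)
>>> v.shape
(5, 3)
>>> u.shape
(11, 11)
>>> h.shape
(11, 11)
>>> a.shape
(3, 13)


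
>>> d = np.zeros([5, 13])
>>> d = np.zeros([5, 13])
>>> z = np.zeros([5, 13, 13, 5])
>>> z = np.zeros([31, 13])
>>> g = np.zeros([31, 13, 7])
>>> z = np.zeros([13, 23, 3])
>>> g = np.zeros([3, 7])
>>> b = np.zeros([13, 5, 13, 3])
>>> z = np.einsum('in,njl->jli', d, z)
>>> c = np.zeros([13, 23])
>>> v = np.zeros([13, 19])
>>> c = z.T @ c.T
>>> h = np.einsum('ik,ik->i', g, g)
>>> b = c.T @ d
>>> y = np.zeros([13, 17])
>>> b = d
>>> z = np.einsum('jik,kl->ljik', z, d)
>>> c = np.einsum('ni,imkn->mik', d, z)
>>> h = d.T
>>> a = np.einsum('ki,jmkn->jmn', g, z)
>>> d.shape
(5, 13)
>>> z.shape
(13, 23, 3, 5)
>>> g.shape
(3, 7)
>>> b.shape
(5, 13)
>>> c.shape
(23, 13, 3)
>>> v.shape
(13, 19)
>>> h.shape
(13, 5)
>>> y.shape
(13, 17)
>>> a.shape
(13, 23, 5)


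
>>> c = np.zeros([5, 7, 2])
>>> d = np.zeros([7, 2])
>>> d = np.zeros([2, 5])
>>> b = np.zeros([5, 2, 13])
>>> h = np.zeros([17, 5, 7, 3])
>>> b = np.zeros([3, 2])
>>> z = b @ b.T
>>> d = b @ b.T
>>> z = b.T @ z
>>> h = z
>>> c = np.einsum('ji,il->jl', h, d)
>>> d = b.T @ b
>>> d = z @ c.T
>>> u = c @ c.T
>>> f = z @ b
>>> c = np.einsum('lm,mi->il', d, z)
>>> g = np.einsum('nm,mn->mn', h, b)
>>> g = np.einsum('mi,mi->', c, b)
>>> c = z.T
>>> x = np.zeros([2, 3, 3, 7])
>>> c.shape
(3, 2)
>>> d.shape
(2, 2)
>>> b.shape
(3, 2)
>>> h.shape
(2, 3)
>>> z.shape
(2, 3)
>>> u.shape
(2, 2)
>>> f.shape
(2, 2)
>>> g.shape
()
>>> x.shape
(2, 3, 3, 7)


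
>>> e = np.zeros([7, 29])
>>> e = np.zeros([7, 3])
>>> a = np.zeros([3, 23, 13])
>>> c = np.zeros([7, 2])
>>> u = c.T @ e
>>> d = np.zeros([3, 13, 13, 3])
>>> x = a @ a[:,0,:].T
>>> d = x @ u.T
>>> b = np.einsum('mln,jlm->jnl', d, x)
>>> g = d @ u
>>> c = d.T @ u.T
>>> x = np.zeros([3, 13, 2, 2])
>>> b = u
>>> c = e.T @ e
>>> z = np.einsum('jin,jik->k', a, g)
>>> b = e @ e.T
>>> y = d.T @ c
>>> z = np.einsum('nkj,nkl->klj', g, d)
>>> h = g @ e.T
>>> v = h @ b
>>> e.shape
(7, 3)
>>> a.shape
(3, 23, 13)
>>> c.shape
(3, 3)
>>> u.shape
(2, 3)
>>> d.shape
(3, 23, 2)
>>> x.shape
(3, 13, 2, 2)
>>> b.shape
(7, 7)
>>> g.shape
(3, 23, 3)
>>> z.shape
(23, 2, 3)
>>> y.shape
(2, 23, 3)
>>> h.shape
(3, 23, 7)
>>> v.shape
(3, 23, 7)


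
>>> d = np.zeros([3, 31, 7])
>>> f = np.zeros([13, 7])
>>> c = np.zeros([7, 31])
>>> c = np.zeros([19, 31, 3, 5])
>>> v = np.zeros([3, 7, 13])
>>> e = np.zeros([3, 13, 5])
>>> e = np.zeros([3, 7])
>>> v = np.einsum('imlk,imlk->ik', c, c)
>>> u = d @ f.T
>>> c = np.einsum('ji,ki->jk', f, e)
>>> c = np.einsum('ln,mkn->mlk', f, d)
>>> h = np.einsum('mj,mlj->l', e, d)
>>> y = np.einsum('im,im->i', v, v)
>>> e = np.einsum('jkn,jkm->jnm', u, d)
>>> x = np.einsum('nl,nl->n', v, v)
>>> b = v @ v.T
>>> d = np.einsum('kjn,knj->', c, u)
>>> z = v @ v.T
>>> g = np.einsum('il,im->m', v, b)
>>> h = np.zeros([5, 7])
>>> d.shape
()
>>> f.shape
(13, 7)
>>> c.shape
(3, 13, 31)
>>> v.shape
(19, 5)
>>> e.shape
(3, 13, 7)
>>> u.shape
(3, 31, 13)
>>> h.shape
(5, 7)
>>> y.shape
(19,)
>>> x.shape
(19,)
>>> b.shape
(19, 19)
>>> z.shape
(19, 19)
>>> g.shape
(19,)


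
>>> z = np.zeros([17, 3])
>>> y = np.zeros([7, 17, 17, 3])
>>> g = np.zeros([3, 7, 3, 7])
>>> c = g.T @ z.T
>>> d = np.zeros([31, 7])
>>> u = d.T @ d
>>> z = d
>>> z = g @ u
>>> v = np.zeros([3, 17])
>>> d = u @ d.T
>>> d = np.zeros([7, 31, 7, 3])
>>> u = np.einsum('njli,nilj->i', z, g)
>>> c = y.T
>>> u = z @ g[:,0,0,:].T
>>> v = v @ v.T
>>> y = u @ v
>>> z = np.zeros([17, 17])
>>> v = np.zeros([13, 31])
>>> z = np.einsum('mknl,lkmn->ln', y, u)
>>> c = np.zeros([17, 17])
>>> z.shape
(3, 3)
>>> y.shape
(3, 7, 3, 3)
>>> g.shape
(3, 7, 3, 7)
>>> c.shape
(17, 17)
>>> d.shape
(7, 31, 7, 3)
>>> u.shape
(3, 7, 3, 3)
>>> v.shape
(13, 31)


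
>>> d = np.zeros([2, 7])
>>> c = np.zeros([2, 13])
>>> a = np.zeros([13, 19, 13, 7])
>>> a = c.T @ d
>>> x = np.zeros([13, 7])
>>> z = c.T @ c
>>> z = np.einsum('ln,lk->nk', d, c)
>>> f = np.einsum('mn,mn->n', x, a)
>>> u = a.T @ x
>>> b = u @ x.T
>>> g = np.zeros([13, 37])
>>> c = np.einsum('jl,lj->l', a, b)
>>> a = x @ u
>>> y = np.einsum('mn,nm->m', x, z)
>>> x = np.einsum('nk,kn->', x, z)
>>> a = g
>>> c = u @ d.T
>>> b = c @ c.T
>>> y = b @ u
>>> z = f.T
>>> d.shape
(2, 7)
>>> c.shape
(7, 2)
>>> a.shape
(13, 37)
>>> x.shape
()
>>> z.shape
(7,)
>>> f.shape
(7,)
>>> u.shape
(7, 7)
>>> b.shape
(7, 7)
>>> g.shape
(13, 37)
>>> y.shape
(7, 7)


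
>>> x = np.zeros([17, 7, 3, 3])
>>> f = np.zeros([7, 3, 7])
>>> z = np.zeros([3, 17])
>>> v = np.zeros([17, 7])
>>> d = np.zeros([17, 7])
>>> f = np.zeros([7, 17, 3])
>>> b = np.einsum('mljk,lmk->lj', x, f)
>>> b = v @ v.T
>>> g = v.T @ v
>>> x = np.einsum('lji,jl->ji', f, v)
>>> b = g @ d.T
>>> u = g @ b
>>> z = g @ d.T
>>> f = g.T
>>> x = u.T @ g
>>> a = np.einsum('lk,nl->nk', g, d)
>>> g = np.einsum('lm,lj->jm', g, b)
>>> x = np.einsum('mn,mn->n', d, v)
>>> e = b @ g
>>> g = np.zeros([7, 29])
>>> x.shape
(7,)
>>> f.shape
(7, 7)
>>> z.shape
(7, 17)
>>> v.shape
(17, 7)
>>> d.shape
(17, 7)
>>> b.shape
(7, 17)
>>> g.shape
(7, 29)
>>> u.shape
(7, 17)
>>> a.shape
(17, 7)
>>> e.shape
(7, 7)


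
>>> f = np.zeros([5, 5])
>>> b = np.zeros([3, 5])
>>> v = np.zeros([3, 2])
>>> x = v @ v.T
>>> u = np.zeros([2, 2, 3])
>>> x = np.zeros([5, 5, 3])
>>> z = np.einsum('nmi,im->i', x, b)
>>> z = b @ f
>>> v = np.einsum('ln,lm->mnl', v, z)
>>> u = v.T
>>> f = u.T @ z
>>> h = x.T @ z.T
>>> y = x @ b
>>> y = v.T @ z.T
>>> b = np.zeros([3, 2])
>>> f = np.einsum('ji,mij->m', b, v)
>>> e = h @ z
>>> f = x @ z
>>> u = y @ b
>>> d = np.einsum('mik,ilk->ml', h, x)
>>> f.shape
(5, 5, 5)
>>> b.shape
(3, 2)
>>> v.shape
(5, 2, 3)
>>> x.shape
(5, 5, 3)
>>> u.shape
(3, 2, 2)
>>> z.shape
(3, 5)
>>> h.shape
(3, 5, 3)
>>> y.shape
(3, 2, 3)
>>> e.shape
(3, 5, 5)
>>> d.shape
(3, 5)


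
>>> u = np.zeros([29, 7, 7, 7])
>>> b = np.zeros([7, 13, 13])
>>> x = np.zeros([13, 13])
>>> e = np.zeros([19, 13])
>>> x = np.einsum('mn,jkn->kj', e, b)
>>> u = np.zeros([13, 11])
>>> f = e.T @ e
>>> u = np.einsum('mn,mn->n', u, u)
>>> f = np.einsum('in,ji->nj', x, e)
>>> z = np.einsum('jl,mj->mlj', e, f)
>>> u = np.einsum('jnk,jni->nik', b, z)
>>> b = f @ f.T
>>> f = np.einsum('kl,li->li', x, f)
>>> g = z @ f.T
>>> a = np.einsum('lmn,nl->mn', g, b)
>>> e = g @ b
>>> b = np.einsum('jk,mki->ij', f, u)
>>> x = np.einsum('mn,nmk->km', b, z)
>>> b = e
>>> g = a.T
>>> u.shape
(13, 19, 13)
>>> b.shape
(7, 13, 7)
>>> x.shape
(19, 13)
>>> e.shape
(7, 13, 7)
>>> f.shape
(7, 19)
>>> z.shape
(7, 13, 19)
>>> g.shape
(7, 13)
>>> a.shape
(13, 7)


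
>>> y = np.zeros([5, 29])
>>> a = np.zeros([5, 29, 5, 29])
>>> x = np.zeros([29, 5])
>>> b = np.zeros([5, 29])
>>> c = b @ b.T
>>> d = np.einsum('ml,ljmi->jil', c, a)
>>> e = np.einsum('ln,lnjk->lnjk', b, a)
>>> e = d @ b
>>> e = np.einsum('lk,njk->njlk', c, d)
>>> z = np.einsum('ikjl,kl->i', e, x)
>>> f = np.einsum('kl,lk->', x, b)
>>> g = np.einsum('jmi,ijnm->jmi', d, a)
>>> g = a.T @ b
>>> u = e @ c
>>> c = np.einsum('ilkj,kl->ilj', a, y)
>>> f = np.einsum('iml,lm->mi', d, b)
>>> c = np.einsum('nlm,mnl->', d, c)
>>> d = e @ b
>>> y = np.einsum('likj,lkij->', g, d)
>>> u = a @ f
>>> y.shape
()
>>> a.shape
(5, 29, 5, 29)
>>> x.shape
(29, 5)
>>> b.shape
(5, 29)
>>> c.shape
()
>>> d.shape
(29, 29, 5, 29)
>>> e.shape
(29, 29, 5, 5)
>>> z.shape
(29,)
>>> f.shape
(29, 29)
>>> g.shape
(29, 5, 29, 29)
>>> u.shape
(5, 29, 5, 29)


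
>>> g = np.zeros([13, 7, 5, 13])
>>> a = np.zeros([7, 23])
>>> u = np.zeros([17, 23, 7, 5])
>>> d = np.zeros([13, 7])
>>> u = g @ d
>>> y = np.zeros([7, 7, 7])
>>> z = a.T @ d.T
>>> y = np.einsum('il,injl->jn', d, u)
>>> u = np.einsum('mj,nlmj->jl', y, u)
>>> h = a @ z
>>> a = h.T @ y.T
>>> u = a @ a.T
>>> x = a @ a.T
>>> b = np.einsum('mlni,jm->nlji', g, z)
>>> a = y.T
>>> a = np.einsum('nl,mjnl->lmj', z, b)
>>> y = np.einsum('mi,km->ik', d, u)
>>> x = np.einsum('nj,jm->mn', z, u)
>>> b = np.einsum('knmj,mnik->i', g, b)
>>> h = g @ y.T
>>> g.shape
(13, 7, 5, 13)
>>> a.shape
(13, 5, 7)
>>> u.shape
(13, 13)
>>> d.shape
(13, 7)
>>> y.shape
(7, 13)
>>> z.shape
(23, 13)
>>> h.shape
(13, 7, 5, 7)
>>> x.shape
(13, 23)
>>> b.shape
(23,)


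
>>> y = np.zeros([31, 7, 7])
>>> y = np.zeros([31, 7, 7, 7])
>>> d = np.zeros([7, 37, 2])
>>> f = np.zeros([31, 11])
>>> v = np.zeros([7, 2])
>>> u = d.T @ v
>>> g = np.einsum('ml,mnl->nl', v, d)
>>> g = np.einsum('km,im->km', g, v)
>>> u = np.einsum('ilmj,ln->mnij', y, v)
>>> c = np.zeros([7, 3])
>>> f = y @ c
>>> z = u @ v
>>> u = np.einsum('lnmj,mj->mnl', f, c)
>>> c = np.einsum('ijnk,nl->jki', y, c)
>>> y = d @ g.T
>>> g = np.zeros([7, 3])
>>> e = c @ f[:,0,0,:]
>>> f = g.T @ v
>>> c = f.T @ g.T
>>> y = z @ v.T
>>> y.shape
(7, 2, 31, 7)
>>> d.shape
(7, 37, 2)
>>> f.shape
(3, 2)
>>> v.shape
(7, 2)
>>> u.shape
(7, 7, 31)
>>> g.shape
(7, 3)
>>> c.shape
(2, 7)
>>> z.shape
(7, 2, 31, 2)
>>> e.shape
(7, 7, 3)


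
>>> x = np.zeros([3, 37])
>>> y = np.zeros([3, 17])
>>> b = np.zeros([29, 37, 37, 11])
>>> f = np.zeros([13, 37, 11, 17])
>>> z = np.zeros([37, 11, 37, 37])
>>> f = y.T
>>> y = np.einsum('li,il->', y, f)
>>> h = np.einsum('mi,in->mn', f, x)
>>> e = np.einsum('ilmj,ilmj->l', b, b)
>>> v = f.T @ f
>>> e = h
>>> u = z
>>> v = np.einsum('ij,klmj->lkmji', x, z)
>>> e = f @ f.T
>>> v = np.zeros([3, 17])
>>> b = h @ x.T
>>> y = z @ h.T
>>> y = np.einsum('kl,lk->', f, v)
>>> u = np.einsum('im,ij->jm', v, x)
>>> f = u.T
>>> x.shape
(3, 37)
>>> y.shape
()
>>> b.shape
(17, 3)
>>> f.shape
(17, 37)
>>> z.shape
(37, 11, 37, 37)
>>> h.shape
(17, 37)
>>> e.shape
(17, 17)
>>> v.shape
(3, 17)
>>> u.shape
(37, 17)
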